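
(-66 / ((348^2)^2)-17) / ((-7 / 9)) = 41554173323 / 1901171328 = 21.86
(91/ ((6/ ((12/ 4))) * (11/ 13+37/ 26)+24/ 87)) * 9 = 102921/ 605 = 170.12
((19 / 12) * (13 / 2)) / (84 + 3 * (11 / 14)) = 133 / 1116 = 0.12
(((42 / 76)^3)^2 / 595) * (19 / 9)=1361367 / 13469978560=0.00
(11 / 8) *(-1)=-11 / 8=-1.38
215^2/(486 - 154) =46225/332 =139.23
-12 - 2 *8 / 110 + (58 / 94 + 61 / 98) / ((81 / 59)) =-76898581 / 6839910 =-11.24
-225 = -225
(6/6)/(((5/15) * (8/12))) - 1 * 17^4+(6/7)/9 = -3507689/42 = -83516.40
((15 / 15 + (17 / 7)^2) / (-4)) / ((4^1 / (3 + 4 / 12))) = -845 / 588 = -1.44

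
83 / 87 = 0.95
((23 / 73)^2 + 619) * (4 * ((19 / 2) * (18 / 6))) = 376106520 / 5329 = 70577.32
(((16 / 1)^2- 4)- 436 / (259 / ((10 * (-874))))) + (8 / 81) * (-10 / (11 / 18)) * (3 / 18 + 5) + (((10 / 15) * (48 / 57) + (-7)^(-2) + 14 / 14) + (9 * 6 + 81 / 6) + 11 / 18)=15026.24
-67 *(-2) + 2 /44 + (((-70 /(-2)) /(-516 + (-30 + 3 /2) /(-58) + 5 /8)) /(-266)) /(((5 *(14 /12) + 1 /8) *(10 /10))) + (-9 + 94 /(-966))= 39173627722529 /313518971766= 124.95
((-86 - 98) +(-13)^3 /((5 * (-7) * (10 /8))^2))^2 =32150623703104 /937890625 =34279.72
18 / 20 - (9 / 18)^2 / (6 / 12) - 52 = -258 / 5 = -51.60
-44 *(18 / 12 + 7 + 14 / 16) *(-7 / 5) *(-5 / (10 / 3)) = -3465 / 4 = -866.25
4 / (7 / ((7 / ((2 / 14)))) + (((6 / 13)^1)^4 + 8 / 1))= 0.49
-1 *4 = -4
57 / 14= 4.07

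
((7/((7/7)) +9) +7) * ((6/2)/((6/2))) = 23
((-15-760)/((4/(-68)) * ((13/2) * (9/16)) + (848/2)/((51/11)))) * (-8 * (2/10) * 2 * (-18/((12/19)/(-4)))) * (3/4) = 346049280/148897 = 2324.08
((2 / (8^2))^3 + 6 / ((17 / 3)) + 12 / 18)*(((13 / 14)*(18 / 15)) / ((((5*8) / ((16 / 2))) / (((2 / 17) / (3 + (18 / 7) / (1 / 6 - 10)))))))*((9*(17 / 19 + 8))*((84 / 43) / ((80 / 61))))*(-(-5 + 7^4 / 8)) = -52176551457949191 / 89748629094400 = -581.36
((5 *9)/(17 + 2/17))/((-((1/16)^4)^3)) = -739959990321827.63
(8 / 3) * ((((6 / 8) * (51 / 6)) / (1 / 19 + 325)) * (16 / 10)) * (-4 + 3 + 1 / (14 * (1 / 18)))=0.02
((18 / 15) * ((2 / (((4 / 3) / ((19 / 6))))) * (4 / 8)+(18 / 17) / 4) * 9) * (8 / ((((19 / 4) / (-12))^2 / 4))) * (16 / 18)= 158810112 / 30685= 5175.50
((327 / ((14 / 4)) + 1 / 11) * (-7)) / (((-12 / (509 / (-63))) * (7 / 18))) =-3665309 / 3234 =-1133.37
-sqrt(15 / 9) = -1.29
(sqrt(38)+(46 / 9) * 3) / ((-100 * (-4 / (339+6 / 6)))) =18.27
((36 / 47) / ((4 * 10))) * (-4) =-18 / 235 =-0.08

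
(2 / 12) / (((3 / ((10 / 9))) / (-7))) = -35 / 81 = -0.43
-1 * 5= -5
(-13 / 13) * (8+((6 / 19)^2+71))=-28555 / 361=-79.10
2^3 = 8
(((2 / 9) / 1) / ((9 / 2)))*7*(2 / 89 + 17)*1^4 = 14140 / 2403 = 5.88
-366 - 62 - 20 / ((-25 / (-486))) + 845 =141 / 5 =28.20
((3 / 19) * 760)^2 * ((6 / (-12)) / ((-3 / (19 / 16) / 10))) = 28500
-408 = -408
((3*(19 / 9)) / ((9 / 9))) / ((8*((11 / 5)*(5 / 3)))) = 19 / 88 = 0.22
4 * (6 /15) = 8 /5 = 1.60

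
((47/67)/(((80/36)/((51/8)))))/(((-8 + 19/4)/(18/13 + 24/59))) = -14820651/13361140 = -1.11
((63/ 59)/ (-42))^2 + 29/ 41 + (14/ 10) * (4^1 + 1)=4400353/ 570884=7.71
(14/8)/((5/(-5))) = -7/4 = -1.75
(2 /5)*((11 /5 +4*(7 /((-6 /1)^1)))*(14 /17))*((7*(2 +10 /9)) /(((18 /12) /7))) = -2842784 /34425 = -82.58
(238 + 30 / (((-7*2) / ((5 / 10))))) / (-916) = -3317 / 12824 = -0.26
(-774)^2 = 599076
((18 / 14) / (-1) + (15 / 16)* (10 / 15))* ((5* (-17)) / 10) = 629 / 112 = 5.62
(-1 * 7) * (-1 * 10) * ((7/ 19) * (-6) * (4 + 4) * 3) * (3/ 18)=-11760/ 19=-618.95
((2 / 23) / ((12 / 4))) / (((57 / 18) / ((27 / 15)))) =36 / 2185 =0.02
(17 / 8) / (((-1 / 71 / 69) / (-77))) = 6412791 / 8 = 801598.88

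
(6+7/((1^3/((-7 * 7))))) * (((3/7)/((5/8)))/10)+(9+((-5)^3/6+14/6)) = -11413/350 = -32.61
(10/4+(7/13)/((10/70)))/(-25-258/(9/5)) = -0.04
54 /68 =27 /34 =0.79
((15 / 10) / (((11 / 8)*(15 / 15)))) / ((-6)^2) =0.03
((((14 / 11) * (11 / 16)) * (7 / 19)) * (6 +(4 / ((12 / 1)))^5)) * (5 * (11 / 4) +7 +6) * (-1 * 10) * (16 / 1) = -38247685 / 4617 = -8284.10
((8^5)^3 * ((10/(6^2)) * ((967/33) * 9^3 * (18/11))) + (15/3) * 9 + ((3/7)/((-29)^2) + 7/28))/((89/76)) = 18495249103407917413155661/63397103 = 291736502587632709.54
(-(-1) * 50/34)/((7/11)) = 275/119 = 2.31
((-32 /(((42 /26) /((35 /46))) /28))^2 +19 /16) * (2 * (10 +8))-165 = 13567331719 /2116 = 6411782.48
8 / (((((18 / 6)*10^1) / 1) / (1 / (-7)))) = -4 / 105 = -0.04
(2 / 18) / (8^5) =1 / 294912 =0.00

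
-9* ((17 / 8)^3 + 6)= -71865 / 512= -140.36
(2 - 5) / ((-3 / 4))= 4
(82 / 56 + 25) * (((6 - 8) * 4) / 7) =-1482 / 49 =-30.24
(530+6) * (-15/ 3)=-2680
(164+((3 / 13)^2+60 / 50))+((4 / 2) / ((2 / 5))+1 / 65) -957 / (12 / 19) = -4546037 / 3380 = -1344.98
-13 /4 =-3.25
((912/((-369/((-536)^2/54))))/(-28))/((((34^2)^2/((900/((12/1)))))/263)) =4486306600/647204229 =6.93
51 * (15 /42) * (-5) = -1275 /14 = -91.07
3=3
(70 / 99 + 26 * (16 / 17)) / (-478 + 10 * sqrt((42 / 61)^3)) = -1149362100833 / 21817620150183 - 90468490 * sqrt(2562) / 7272540050061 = -0.05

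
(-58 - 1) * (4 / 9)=-236 / 9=-26.22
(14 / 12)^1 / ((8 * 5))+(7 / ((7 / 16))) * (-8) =-30713 / 240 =-127.97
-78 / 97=-0.80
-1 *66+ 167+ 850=951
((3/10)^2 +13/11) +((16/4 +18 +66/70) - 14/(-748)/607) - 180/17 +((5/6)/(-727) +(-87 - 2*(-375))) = 10659567069397/15754017300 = 676.63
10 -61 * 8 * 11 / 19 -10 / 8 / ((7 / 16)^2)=-259802 / 931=-279.06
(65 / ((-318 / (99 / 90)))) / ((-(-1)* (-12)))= 143 / 7632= 0.02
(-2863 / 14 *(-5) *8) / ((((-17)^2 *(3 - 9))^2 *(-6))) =-2045 / 4510134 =-0.00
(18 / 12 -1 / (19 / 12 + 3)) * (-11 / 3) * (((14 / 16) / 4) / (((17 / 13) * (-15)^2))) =-0.00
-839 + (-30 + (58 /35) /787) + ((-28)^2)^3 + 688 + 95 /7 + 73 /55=29202060466651 /60599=481890137.90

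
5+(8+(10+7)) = 30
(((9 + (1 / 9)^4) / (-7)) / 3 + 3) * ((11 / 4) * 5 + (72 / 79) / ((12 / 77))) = 2194136549 / 43538796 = 50.39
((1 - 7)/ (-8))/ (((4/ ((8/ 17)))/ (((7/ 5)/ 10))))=21/ 1700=0.01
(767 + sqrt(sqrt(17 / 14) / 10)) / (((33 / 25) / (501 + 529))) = 2575 * 34^(1 / 4) * sqrt(5) * 7^(3 / 4) / 231 + 19750250 / 33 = 598751.45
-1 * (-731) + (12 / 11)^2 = 88595 / 121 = 732.19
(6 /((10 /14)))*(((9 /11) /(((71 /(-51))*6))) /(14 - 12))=-3213 /7810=-0.41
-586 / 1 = -586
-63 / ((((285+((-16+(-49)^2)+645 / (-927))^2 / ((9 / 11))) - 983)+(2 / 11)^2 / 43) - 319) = -40239799083 / 4437365357100491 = -0.00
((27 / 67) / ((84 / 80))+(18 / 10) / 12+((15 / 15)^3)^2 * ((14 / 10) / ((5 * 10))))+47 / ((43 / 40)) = 446524863 / 10083500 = 44.28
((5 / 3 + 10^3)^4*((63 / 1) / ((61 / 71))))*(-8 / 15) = -64841682713297000 / 1647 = -39369570560593.20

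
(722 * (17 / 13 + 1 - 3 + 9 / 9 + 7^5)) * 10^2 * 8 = 126202712000 / 13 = 9707900923.08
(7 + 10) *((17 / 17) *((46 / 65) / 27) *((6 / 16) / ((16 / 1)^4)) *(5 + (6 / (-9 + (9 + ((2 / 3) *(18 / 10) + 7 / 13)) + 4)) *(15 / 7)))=1478371 / 80081584128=0.00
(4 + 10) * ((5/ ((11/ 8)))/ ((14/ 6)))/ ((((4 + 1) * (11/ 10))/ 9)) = 4320/ 121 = 35.70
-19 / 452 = -0.04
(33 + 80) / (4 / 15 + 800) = 1695 / 12004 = 0.14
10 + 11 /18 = 191 /18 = 10.61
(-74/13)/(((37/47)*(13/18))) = -1692/169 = -10.01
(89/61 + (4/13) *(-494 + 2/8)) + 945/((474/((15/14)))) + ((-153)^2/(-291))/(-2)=-2627744579/24307036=-108.11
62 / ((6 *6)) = 31 / 18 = 1.72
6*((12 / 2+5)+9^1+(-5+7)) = 132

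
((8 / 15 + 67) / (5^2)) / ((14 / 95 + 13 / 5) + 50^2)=19247 / 17832075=0.00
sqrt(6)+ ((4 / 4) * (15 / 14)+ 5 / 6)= 40 / 21+ sqrt(6)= 4.35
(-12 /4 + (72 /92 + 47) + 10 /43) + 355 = 400.02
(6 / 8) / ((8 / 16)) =3 / 2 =1.50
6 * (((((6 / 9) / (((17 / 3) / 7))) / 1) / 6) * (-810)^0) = 14 / 17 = 0.82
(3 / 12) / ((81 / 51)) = 17 / 108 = 0.16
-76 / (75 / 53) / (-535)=4028 / 40125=0.10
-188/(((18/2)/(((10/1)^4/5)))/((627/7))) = -78584000/21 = -3742095.24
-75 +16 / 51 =-3809 / 51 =-74.69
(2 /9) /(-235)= -0.00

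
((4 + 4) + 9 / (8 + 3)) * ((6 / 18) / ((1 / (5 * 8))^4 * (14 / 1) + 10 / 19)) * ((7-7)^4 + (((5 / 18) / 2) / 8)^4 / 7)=719921875 / 9932680383284736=0.00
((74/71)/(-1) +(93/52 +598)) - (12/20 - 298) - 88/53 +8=882974087/978380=902.49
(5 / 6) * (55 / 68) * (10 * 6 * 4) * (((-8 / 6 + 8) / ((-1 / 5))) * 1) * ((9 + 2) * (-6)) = 6050000 / 17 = 355882.35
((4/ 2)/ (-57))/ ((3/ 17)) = -34/ 171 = -0.20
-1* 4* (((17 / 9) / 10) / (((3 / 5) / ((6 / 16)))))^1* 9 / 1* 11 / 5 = -187 / 20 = -9.35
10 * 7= 70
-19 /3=-6.33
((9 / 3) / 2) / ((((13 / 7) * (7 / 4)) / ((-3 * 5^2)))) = -450 / 13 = -34.62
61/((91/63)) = 549/13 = 42.23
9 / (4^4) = 9 / 256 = 0.04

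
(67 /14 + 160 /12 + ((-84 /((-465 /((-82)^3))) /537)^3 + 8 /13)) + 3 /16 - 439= -5357827546731376300863709 /839613333108186000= -6381303.55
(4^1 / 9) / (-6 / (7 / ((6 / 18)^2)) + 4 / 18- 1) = -28 / 55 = -0.51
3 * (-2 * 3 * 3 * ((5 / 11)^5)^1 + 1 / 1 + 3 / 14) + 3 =12615243 / 2254714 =5.60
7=7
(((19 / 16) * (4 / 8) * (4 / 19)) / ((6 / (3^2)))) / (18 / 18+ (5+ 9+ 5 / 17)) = 51 / 4160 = 0.01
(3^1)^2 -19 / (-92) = 847 / 92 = 9.21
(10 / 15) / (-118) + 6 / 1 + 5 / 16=17861 / 2832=6.31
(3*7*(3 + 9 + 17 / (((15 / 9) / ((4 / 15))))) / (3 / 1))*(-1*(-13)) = 33488 / 25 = 1339.52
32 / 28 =1.14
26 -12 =14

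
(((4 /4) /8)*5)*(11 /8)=55 /64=0.86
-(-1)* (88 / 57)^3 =681472 / 185193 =3.68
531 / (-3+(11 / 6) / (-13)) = -41418 / 245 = -169.05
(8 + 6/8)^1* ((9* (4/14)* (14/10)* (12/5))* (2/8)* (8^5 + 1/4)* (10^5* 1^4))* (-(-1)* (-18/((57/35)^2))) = -151733381625000/361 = -420314076523.55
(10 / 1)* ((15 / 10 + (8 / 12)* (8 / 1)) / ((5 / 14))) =191.33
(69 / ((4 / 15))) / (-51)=-345 / 68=-5.07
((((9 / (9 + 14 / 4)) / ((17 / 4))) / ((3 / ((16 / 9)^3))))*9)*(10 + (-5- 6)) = -32768 / 11475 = -2.86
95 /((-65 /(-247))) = 361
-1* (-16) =16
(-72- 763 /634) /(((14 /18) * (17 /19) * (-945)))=881809 /7921830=0.11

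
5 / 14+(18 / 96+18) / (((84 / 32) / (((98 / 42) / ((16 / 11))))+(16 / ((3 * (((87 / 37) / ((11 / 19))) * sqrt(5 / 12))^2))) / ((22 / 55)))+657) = 855409554583 / 2223716505136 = 0.38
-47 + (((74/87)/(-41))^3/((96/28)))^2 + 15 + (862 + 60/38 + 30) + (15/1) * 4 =324599100155477507154529489/352220611248088363837899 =921.58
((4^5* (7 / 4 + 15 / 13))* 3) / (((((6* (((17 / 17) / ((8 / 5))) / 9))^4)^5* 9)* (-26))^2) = 5260693493649352392011759142098285855225413632 / 19981598597951233386993408203125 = 263276907894083.38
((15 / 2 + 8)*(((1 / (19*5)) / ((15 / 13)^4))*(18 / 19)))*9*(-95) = -885391 / 11875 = -74.56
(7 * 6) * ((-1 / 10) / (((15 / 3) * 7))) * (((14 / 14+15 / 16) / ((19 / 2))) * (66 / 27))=-341 / 5700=-0.06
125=125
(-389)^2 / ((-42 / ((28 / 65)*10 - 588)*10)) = 41007991 / 195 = 210297.39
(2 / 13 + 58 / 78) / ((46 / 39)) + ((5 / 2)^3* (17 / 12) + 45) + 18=189659 / 2208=85.90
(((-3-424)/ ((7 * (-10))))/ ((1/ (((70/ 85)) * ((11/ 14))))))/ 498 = 671/ 84660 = 0.01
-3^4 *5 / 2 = -405 / 2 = -202.50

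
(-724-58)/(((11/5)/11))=-3910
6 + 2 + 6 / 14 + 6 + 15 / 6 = 237 / 14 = 16.93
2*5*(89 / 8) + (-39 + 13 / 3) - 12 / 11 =9965 / 132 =75.49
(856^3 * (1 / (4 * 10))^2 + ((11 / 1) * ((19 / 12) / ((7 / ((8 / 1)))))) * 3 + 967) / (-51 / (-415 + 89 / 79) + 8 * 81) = 749632995256 / 1236143825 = 606.43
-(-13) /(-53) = -13 /53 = -0.25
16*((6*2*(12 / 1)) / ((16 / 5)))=720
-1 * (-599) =599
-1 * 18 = -18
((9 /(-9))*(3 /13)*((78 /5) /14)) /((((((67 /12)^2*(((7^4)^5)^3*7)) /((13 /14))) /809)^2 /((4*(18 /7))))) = -371555544642048 /3059301340037998387275909795673764735700952083933584629599752761641908800608173945251426311845804399159306338612645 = -0.00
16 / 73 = 0.22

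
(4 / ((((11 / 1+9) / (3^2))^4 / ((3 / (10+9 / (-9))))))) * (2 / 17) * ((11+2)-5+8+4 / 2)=19683 / 170000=0.12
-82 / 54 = -41 / 27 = -1.52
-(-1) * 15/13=1.15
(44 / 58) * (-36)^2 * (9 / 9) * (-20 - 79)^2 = 279446112 / 29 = 9636072.83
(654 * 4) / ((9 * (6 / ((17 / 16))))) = 1853 / 36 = 51.47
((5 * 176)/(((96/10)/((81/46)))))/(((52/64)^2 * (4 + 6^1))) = 95040/3887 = 24.45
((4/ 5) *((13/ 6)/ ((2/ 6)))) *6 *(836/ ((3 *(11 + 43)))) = 21736/ 135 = 161.01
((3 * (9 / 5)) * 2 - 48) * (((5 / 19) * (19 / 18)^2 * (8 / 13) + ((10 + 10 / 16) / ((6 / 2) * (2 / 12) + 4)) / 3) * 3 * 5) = -126325 / 234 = -539.85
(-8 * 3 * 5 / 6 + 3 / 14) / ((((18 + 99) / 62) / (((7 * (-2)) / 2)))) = 8587 / 117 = 73.39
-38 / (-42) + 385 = 8104 / 21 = 385.90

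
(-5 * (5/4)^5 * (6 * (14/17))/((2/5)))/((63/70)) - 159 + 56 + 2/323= -77502181/248064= -312.43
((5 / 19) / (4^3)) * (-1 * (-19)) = 5 / 64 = 0.08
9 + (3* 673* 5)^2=101909034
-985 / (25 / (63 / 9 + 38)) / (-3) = 591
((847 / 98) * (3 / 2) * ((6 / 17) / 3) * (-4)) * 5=-3630 / 119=-30.50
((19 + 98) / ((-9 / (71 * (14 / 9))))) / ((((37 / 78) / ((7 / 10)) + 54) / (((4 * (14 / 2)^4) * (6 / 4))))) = -5646681404 / 14927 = -378286.42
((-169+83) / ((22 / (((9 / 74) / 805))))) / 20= -387 / 13105400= -0.00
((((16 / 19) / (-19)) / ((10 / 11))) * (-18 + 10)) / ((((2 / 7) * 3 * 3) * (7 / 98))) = 34496 / 16245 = 2.12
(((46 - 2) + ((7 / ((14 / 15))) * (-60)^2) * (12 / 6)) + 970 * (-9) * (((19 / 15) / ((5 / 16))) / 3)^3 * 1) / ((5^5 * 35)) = 8229561484 / 27685546875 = 0.30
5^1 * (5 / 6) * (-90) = -375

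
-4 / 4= -1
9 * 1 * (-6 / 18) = -3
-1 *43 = -43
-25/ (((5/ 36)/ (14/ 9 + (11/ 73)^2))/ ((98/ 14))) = -10597300/ 5329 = -1988.61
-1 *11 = -11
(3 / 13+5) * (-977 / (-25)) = 66436 / 325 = 204.42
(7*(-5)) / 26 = -35 / 26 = -1.35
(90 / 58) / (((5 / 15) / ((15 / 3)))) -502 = -13883 / 29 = -478.72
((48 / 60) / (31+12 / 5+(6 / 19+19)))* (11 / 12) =209 / 15024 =0.01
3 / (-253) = -3 / 253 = -0.01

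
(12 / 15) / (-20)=-1 / 25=-0.04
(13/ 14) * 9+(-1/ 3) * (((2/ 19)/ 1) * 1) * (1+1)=6613/ 798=8.29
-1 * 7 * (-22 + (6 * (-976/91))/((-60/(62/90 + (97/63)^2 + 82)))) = -625098478/1289925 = -484.60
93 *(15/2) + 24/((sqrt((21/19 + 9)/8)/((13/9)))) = 26 *sqrt(114)/9 + 1395/2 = 728.34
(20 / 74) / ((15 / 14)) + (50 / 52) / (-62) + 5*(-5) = -4430939 / 178932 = -24.76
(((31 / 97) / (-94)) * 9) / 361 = -279 / 3291598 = -0.00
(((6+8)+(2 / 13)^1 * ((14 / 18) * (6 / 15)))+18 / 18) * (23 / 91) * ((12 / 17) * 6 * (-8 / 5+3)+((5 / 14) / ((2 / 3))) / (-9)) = 8485678259 / 380097900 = 22.32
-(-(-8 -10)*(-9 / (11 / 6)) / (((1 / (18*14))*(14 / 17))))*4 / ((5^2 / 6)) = 7138368 / 275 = 25957.70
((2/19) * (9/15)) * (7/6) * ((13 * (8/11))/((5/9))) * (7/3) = 15288/5225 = 2.93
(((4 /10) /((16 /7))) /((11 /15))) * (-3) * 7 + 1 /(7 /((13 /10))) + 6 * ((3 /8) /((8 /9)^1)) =-28267 /12320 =-2.29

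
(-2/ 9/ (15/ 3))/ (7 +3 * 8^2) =-2/ 8955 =-0.00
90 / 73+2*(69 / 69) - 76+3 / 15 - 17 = -32692 / 365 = -89.57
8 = 8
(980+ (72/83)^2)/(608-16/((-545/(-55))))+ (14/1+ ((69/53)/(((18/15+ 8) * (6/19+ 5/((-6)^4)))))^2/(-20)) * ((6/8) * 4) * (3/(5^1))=26.80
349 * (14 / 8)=2443 / 4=610.75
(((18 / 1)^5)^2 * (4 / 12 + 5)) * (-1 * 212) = -4037008277569536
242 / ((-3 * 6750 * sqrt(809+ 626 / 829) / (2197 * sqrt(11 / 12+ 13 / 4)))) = -265837 * sqrt(3338981538) / 8156137050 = -1.88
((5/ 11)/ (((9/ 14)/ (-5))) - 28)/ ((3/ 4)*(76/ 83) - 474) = 259126/ 3889215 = 0.07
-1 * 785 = -785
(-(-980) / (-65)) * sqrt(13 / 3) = -196 * sqrt(39) / 39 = -31.39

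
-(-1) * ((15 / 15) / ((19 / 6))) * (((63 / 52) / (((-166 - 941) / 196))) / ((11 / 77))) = -4802 / 10127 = -0.47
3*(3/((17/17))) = 9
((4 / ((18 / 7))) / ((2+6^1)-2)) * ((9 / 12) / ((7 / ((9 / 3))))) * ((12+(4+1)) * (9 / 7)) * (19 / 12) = 323 / 112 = 2.88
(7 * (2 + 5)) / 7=7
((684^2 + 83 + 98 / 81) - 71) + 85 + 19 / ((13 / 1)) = 492757322 / 1053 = 467955.67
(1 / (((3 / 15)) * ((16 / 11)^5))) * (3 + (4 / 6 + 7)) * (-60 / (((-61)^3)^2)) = -4026275 / 422054906765312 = -0.00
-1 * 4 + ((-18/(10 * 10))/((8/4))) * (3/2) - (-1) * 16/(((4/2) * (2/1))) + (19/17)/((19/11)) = 1741/3400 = 0.51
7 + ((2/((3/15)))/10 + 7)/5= 43/5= 8.60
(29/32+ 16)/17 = 541/544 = 0.99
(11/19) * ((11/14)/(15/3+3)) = 0.06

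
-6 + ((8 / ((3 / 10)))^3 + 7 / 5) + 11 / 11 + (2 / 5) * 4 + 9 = 512189 / 27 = 18969.96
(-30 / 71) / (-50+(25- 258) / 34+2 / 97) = 98940 / 13307743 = 0.01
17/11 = 1.55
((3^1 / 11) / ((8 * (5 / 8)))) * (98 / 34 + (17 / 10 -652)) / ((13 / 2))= -330183 / 60775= -5.43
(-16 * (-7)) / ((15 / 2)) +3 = 269 / 15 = 17.93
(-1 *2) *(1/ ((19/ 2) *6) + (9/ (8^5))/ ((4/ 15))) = -138767/ 3735552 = -0.04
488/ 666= 244/ 333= 0.73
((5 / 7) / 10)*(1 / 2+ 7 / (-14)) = 0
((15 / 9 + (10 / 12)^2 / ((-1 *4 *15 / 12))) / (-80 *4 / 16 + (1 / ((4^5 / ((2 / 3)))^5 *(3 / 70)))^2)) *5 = -251278229742933318243031952916480 / 657892092417861778672665476726539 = -0.38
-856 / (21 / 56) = -2282.67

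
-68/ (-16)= 17/ 4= 4.25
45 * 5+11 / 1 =236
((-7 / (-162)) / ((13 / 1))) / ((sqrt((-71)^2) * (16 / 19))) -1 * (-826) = 1976135749 / 2392416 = 826.00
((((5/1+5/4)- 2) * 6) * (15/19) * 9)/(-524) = -0.35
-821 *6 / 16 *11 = -27093 / 8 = -3386.62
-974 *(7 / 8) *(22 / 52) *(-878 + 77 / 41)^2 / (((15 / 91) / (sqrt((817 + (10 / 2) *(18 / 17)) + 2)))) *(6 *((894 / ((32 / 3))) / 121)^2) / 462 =-1395898135397531451 *sqrt(2941) / 252021975040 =-300374339.39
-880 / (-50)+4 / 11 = 988 / 55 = 17.96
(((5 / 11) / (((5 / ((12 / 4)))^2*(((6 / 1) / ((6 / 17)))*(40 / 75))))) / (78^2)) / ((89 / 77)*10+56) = 7 / 159417024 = 0.00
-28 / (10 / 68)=-190.40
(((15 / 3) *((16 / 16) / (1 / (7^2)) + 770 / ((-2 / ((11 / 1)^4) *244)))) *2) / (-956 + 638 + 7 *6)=9374715 / 11224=835.24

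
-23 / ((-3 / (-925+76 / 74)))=-786301 / 111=-7083.79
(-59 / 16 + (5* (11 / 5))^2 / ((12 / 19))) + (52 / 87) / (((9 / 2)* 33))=77682311 / 413424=187.90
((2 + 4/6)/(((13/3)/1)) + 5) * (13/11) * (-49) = -3577/11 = -325.18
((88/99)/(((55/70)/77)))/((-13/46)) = -36064/117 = -308.24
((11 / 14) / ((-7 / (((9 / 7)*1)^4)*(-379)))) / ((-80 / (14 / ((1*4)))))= -72171 / 2038352960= -0.00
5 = 5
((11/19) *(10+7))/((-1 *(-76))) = 0.13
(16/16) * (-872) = -872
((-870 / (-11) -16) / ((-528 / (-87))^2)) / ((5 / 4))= 291827 / 212960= 1.37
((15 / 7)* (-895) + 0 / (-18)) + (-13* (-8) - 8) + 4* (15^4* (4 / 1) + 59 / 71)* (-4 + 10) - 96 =2414476737 / 497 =4858102.09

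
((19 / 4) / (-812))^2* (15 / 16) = 5415 / 168792064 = 0.00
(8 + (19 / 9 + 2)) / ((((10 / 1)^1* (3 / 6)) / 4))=436 / 45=9.69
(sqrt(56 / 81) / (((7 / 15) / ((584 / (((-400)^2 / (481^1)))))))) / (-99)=-35113 * sqrt(14) / 4158000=-0.03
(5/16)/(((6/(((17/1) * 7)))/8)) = 595/12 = 49.58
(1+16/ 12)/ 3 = 7/ 9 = 0.78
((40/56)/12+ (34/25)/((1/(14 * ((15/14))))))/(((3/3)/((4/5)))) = 8593/525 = 16.37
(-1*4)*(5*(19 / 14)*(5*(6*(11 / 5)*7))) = -12540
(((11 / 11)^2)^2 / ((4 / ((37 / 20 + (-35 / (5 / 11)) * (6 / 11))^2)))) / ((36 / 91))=58677619 / 57600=1018.71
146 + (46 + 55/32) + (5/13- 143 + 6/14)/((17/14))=541883/7072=76.62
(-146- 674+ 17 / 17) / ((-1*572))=1.43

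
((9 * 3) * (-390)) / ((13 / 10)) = -8100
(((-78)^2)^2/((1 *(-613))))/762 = -6169176/77851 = -79.24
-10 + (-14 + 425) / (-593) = -10.69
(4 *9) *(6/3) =72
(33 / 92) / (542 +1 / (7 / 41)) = 231 / 352820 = 0.00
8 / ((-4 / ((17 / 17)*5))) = -10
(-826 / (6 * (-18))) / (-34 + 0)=-413 / 1836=-0.22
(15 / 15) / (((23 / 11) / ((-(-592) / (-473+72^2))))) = 6512 / 108353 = 0.06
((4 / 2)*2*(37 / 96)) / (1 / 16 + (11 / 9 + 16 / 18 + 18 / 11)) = 2442 / 6035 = 0.40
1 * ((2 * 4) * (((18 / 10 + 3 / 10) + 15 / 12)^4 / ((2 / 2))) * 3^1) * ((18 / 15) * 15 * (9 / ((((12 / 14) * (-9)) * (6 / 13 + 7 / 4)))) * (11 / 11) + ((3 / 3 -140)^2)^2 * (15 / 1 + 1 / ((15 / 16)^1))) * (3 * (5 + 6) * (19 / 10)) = 26143927502882379501729 / 23000000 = 1136692500125320.85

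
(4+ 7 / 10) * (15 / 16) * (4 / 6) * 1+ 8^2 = 1071 / 16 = 66.94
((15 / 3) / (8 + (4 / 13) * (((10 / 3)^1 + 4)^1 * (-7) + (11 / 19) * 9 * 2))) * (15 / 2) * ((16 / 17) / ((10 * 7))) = -2223 / 20230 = -0.11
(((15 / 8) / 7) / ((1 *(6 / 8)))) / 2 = 5 / 28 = 0.18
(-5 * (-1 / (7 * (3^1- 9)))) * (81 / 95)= -27 / 266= -0.10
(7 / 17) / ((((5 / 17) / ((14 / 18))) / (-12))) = -196 / 15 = -13.07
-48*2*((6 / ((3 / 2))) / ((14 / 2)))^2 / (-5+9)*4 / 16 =-96 / 49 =-1.96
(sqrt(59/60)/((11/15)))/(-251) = -sqrt(885)/5522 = -0.01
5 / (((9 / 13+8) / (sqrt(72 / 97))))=390 * sqrt(194) / 10961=0.50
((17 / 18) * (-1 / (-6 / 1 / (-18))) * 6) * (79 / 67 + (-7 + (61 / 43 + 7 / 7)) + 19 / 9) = 569143 / 25929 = 21.95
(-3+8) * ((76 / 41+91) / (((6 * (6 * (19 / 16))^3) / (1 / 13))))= 60160 / 3655847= 0.02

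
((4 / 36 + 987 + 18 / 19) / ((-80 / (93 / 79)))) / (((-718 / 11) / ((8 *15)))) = 28807339 / 1077718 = 26.73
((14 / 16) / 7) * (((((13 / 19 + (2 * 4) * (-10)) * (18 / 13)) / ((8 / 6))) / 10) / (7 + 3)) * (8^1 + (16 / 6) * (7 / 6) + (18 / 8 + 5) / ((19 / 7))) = -1.42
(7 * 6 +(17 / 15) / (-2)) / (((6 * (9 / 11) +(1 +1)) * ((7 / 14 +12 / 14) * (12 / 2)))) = 95711 / 129960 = 0.74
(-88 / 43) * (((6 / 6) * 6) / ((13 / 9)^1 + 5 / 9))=-6.14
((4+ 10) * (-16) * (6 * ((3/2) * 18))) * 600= -21772800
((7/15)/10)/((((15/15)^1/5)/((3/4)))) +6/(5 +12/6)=289/280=1.03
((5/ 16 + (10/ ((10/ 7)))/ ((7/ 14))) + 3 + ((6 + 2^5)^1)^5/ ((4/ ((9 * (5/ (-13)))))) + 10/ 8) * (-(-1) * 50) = -356558159475/ 104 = -3428443841.11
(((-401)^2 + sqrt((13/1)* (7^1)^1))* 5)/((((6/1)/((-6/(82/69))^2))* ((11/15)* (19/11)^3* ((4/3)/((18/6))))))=1166564025* sqrt(91)/92239832 + 187584661784025/92239832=2033782.87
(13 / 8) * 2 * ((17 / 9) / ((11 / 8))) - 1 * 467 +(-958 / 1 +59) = -1361.54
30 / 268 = 0.11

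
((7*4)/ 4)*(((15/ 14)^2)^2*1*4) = 50625/ 1372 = 36.90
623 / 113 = 5.51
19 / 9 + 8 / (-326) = 3061 / 1467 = 2.09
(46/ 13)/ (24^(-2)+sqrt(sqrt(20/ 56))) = 46/ (13 *(1/ 576+14^(3/ 4) *5^(1/ 4)/ 14)) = 4.57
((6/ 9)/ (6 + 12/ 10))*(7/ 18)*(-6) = -35/ 162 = -0.22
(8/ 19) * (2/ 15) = 16/ 285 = 0.06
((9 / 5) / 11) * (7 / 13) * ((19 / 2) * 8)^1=4788 / 715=6.70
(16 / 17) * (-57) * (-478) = 435936 / 17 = 25643.29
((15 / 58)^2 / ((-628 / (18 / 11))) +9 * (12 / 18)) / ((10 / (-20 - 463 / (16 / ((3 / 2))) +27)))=-16243248063 / 743632384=-21.84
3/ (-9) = -1/ 3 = -0.33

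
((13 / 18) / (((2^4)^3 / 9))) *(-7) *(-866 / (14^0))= 39403 / 4096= 9.62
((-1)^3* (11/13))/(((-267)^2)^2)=-11/66067579773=-0.00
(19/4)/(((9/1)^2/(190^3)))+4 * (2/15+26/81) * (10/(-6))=97740014/243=402222.28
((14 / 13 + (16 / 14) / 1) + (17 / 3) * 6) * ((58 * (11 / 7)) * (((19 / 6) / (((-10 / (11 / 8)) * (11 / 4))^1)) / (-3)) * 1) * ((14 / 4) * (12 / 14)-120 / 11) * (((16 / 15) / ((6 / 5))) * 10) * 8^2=-13482696704 / 17199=-783923.29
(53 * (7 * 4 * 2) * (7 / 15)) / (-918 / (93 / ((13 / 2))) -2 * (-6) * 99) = 13144 / 10665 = 1.23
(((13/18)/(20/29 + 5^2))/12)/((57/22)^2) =45617/130707270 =0.00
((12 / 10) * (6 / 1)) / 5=36 / 25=1.44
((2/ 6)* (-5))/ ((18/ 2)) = -5/ 27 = -0.19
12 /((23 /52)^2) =32448 /529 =61.34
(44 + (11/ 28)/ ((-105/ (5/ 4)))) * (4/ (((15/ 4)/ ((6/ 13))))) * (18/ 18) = 206954/ 9555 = 21.66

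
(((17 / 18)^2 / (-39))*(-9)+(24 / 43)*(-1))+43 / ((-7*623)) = -95350105 / 263282292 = -0.36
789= 789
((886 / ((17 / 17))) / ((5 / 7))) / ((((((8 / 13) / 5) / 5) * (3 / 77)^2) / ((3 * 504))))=50193313170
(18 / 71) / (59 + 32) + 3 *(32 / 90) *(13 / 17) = 1348478 / 1647555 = 0.82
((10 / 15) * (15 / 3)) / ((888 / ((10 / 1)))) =25 / 666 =0.04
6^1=6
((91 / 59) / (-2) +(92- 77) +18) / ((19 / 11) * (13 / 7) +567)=292831 / 5180908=0.06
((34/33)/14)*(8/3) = 136/693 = 0.20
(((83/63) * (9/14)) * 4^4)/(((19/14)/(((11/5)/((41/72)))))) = 16828416/27265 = 617.22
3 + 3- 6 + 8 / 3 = 8 / 3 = 2.67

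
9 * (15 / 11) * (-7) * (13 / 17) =-12285 / 187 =-65.70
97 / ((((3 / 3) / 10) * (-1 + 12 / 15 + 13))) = 2425 / 32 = 75.78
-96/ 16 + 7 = 1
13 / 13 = 1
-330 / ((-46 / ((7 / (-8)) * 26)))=-15015 / 92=-163.21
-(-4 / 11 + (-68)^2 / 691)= -48100 / 7601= -6.33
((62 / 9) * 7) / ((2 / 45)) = 1085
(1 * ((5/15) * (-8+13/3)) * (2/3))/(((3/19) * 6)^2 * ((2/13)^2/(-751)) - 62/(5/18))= 2519976745/690290444574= 0.00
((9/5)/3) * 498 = 1494/5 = 298.80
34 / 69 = 0.49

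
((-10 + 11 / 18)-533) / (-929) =9763 / 16722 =0.58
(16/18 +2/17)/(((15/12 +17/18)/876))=539616/1343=401.80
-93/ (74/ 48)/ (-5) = 2232/ 185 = 12.06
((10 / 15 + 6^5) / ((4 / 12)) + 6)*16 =373376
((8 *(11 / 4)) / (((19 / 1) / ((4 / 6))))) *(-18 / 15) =-88 / 95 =-0.93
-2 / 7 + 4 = 26 / 7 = 3.71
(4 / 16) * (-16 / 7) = -0.57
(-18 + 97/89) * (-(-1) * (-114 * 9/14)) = 110295/89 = 1239.27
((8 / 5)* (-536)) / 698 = -2144 / 1745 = -1.23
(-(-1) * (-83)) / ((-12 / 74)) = 3071 / 6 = 511.83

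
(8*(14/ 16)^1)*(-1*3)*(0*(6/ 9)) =0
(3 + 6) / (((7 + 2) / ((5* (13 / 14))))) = 65 / 14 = 4.64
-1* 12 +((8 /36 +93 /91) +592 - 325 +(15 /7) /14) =2939851 /11466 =256.40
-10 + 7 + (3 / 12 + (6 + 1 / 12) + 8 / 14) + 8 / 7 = 106 / 21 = 5.05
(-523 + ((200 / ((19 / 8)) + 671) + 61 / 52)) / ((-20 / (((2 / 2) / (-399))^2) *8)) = -76861 / 8388831360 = -0.00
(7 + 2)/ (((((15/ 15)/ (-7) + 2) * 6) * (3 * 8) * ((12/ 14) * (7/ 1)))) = 7/ 1248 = 0.01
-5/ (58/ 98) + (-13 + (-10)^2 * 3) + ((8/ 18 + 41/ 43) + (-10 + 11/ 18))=6073007/ 22446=270.56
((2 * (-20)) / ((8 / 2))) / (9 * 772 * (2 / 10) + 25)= -50 / 7073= -0.01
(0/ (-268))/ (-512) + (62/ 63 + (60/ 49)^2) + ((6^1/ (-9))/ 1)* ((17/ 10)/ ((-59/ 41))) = 20851961/ 6374655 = 3.27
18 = 18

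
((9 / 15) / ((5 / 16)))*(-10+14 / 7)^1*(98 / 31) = -37632 / 775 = -48.56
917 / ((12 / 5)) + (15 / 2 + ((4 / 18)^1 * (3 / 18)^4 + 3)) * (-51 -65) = -2437591 / 2916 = -835.94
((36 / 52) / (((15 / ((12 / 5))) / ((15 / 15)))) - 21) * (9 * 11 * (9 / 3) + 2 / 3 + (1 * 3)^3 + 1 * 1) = -2210951 / 325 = -6802.93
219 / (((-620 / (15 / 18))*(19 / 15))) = -1095 / 4712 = -0.23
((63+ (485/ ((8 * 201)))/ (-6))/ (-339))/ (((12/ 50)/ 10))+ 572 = 5536555777/ 9812016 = 564.26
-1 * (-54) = 54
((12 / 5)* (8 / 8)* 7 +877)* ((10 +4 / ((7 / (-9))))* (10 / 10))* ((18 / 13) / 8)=683757 / 910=751.38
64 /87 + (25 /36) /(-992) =761131 /1035648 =0.73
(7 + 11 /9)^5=2219006624 /59049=37579.07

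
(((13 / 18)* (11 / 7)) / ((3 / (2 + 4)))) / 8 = 143 / 504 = 0.28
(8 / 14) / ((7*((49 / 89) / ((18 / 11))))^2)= 0.10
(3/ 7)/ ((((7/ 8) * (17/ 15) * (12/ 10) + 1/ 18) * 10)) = 270/ 7847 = 0.03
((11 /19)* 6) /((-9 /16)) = -352 /57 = -6.18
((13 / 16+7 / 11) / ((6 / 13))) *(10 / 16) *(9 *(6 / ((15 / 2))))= 9945 / 704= 14.13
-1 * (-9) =9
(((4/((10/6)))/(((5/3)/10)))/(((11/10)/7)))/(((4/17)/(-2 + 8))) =2336.73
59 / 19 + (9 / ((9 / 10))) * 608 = 115579 / 19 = 6083.11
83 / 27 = 3.07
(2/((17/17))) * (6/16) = 3/4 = 0.75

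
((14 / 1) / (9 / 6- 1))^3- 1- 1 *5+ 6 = 21952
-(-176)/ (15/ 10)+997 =3343/ 3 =1114.33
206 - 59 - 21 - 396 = -270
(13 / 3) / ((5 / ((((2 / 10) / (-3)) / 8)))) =-13 / 1800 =-0.01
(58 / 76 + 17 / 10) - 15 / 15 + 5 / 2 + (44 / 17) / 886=5675023 / 1430890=3.97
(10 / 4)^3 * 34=2125 / 4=531.25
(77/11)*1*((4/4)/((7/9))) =9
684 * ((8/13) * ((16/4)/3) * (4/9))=9728/39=249.44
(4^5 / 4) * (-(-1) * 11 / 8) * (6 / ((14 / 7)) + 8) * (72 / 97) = 278784 / 97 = 2874.06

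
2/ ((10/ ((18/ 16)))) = 9/ 40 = 0.22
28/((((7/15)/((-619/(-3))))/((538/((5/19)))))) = 25309672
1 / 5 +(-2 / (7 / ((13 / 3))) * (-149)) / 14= 9832 / 735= 13.38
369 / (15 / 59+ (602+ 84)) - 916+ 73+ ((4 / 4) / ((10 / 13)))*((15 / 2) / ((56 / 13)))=-7620214221 / 9069536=-840.20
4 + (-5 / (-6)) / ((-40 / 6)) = 31 / 8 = 3.88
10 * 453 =4530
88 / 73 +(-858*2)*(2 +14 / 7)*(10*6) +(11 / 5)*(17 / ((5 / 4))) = -751551196 / 1825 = -411808.87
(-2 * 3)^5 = -7776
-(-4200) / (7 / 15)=9000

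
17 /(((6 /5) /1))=14.17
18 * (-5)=-90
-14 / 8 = -1.75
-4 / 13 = -0.31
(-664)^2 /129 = 440896 /129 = 3417.80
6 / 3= 2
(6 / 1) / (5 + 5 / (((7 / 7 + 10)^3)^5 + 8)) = 12531744508246977 / 10443120423539150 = 1.20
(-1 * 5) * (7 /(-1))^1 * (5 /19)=175 /19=9.21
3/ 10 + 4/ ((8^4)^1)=1541/ 5120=0.30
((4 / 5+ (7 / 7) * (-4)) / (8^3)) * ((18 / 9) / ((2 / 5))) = -1 / 32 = -0.03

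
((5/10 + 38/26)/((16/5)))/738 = 85/102336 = 0.00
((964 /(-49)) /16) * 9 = -2169 /196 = -11.07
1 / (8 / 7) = 0.88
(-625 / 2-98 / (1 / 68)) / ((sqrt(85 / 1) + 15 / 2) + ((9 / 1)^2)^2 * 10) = -366224391 / 3444524977 + 27906 * sqrt(85) / 17222624885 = -0.11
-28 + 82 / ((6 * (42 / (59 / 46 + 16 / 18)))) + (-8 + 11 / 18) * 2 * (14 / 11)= -46.10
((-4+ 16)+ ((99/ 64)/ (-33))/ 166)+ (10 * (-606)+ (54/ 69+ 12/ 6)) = -1477161029/ 244352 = -6045.22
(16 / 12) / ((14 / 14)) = 4 / 3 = 1.33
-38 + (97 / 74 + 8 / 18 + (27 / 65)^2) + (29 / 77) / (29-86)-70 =-436690655393 / 4116662550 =-106.08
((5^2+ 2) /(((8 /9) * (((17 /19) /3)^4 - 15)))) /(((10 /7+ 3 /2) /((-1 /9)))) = 1995084189 /25954065016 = 0.08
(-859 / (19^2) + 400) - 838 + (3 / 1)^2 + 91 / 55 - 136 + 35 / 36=-403673959 / 714780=-564.75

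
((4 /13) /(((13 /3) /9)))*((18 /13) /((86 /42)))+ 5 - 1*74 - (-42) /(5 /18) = 39031701 /472355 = 82.63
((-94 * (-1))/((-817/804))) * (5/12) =-31490/817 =-38.54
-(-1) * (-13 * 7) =-91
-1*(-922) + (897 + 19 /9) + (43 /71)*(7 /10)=11639609 /6390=1821.54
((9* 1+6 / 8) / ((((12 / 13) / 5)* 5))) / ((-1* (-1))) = 169 / 16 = 10.56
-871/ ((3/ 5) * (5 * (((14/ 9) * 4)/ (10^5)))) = -32662500/ 7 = -4666071.43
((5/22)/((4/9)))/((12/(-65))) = -975/352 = -2.77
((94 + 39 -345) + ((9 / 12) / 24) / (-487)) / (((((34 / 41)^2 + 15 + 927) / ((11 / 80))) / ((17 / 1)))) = -1038542447723 / 1975624821760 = -0.53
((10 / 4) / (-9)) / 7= -5 / 126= -0.04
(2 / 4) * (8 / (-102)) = -2 / 51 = -0.04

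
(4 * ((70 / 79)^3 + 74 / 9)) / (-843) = -158287544 / 3740686893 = -0.04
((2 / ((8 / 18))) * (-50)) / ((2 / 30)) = -3375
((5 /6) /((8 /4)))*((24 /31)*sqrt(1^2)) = 0.32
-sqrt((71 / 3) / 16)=-sqrt(213) / 12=-1.22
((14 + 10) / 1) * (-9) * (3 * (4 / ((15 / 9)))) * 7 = -54432 / 5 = -10886.40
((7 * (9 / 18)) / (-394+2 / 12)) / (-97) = 21 / 229211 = 0.00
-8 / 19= -0.42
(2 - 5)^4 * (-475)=-38475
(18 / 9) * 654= 1308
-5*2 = -10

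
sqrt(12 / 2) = sqrt(6) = 2.45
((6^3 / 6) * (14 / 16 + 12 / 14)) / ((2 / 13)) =11349 / 28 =405.32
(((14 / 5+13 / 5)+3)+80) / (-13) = -34 / 5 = -6.80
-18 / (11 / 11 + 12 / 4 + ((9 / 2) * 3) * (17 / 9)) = -36 / 59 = -0.61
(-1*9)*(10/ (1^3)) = -90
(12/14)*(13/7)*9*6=4212/49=85.96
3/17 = 0.18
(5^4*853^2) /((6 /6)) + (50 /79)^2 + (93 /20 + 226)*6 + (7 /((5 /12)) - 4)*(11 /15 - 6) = 425720711147743 /936150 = 454756941.89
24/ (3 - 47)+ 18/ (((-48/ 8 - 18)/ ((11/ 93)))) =-865/ 1364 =-0.63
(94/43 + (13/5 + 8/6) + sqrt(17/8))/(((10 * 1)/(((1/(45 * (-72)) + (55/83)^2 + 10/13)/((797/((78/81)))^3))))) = 59239070267 * sqrt(34)/1112083650559438846200 + 233816610343849/179323488652709513949750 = 0.00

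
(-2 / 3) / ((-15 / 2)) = 4 / 45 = 0.09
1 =1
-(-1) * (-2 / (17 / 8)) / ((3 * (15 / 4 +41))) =-64 / 9129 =-0.01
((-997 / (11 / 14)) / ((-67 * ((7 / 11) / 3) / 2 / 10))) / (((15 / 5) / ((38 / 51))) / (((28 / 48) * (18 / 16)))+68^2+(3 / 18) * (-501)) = 0.39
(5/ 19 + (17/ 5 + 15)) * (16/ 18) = 1576/ 95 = 16.59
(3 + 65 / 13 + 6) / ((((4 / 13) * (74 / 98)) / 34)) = 75803 / 37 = 2048.73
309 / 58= 5.33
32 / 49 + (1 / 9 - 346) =-152249 / 441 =-345.24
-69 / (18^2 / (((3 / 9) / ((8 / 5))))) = -115 / 2592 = -0.04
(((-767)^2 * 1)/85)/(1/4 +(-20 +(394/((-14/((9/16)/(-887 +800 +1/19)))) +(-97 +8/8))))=-108847583936/1817541485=-59.89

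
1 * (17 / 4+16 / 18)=5.14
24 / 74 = 12 / 37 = 0.32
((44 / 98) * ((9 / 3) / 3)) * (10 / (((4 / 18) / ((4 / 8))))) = 495 / 49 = 10.10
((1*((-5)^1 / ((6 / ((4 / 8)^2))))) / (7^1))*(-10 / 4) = 25 / 336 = 0.07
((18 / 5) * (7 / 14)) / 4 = 9 / 20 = 0.45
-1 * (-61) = 61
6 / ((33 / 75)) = 150 / 11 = 13.64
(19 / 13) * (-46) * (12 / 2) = -5244 / 13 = -403.38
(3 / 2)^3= 27 / 8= 3.38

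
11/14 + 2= 39/14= 2.79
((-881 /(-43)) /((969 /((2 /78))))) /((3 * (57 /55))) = 48455 /277877223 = 0.00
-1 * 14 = -14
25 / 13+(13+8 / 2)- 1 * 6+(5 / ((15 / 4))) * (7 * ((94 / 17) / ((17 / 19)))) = 795760 / 11271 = 70.60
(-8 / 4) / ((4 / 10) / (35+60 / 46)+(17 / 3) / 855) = -4283550 / 37793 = -113.34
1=1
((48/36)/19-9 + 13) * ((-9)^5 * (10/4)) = -11416140/19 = -600849.47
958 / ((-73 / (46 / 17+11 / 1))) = -223214 / 1241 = -179.87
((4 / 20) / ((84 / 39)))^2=169 / 19600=0.01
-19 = -19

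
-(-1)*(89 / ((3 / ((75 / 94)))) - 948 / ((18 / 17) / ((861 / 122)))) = -36095729 / 5734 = -6295.03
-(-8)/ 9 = 8/ 9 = 0.89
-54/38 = -1.42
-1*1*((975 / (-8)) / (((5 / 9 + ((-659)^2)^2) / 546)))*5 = 1711125 / 969942790088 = 0.00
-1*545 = -545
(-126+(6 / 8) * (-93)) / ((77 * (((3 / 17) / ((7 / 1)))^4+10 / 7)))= -22431151449 / 12604992884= -1.78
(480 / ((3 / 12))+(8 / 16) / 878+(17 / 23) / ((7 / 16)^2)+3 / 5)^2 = 362623220973004001761 / 97912212403600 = 3703554.56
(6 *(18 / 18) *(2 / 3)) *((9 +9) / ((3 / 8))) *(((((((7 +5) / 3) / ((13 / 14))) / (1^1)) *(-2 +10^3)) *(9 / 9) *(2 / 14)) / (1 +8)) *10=5109760 / 39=131019.49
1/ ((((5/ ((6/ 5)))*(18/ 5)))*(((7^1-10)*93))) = -1/ 4185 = -0.00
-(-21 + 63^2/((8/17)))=-67305/8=-8413.12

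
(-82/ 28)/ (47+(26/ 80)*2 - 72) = 410/ 3409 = 0.12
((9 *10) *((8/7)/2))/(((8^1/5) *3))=75/7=10.71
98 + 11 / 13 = 1285 / 13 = 98.85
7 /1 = 7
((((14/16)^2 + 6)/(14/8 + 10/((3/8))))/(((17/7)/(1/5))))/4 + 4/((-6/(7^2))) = -181766641/5565120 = -32.66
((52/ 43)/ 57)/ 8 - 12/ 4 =-3.00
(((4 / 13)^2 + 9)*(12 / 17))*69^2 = 87811884 / 2873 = 30564.53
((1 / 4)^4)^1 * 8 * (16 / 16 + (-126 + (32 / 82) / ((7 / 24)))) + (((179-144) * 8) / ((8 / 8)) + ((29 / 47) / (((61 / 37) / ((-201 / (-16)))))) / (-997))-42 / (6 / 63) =-164.87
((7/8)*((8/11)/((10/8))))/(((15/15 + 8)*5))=28/2475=0.01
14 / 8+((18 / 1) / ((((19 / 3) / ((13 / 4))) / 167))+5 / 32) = 939031 / 608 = 1544.46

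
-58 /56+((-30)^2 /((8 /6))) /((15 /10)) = 12571 /28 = 448.96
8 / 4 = 2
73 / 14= 5.21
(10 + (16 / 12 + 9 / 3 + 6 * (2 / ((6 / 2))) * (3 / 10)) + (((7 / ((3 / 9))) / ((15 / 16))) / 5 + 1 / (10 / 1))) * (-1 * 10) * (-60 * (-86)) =-1037848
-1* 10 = -10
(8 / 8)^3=1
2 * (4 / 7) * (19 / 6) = 76 / 21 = 3.62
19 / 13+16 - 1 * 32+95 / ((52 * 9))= -14.34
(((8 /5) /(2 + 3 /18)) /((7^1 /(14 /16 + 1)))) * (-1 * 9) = -1.78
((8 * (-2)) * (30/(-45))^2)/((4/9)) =-16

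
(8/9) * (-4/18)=-0.20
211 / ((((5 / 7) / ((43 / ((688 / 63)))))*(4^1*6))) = 31017 / 640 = 48.46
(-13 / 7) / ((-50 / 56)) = 52 / 25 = 2.08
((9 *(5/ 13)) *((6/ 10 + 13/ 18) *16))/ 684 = 0.11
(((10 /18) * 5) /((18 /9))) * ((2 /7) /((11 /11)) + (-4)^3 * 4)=-22375 /63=-355.16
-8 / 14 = -4 / 7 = -0.57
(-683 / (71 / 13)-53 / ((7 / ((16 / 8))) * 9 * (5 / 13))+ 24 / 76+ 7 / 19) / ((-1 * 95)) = 54708992 / 40368825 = 1.36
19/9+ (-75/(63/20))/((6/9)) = -2117/63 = -33.60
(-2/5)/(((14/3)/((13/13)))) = -3/35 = -0.09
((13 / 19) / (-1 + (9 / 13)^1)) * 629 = -106301 / 76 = -1398.70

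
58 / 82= 29 / 41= 0.71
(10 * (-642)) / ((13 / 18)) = -115560 / 13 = -8889.23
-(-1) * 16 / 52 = 4 / 13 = 0.31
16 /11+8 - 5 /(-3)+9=664 /33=20.12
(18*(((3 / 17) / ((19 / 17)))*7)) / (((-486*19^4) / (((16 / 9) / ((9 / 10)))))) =-1120 / 1805076171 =-0.00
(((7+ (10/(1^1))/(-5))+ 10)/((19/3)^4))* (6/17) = 7290/2215457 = 0.00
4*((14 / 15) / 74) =28 / 555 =0.05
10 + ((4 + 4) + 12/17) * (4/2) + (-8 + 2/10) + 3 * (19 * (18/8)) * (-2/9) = -1511/170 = -8.89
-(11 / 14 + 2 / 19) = -237 / 266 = -0.89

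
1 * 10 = 10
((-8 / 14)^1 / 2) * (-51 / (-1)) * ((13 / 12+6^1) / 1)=-1445 / 14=-103.21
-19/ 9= -2.11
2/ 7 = 0.29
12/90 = 2/15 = 0.13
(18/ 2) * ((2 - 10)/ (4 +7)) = -72/ 11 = -6.55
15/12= 5/4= 1.25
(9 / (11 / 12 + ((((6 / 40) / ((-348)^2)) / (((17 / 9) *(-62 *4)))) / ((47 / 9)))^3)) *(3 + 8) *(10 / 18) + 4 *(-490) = -792354625542526136407168542194663960 / 417028750285540071793246601156951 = -1900.00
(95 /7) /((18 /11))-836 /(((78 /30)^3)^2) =3398140405 /608177934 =5.59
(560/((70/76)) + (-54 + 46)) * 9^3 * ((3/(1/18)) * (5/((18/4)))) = 26244000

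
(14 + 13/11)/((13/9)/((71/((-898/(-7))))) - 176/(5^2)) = -18674775/5449378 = -3.43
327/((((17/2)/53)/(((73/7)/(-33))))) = -843442/1309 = -644.34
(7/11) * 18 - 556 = -5990/11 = -544.55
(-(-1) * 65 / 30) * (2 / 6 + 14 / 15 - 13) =-1144 / 45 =-25.42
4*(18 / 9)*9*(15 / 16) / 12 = 45 / 8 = 5.62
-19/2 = -9.50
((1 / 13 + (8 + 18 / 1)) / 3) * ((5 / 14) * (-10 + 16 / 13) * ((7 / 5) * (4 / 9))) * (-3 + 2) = 8588 / 507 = 16.94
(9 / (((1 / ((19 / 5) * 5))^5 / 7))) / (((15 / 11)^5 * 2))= 16541911.35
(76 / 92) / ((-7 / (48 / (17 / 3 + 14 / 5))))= -13680 / 20447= -0.67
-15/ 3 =-5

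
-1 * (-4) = 4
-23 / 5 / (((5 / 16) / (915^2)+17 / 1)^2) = -33017346282240 / 2074350759691681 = -0.02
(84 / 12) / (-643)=-7 / 643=-0.01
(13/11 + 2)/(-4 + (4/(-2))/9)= -315/418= -0.75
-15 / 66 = -5 / 22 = -0.23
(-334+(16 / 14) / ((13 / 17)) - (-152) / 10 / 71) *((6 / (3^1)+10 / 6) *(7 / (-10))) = 59040707 / 69225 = 852.88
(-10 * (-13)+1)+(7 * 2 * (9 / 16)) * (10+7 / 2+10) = 5057 / 16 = 316.06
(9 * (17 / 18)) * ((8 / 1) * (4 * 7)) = 1904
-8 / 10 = -4 / 5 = -0.80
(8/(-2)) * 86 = -344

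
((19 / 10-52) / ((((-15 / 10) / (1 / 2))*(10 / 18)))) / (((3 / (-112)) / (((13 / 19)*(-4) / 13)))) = 112224 / 475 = 236.26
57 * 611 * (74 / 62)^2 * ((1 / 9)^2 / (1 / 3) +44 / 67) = 19945364855 / 579483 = 34419.24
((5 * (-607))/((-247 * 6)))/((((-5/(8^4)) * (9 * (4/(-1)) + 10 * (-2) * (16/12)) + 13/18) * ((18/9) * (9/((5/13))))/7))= 27193600/70908513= 0.38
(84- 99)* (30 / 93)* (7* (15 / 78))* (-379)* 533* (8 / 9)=108773000 / 93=1169602.15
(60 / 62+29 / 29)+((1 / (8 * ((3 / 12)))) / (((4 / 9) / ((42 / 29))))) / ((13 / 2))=51853 / 23374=2.22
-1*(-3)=3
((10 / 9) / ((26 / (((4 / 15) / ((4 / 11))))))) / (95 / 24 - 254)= -88 / 702117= -0.00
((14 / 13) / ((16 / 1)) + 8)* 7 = 56.47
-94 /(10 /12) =-564 /5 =-112.80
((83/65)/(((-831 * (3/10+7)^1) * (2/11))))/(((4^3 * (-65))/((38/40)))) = 17347/65613100800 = 0.00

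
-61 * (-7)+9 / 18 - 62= 731 / 2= 365.50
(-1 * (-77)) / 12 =6.42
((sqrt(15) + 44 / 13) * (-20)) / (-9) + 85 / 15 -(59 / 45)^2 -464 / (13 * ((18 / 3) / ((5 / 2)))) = -89578 / 26325 + 20 * sqrt(15) / 9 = 5.20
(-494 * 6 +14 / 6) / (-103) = 8885 / 309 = 28.75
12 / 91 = 0.13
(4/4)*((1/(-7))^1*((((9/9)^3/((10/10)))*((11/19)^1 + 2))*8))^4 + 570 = 84117466/130321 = 645.46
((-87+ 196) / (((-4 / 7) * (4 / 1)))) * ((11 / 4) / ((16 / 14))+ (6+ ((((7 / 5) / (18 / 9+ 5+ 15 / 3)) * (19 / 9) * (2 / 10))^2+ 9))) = -830.18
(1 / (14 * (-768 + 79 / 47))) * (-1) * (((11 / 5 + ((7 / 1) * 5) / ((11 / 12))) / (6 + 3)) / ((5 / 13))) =1357031 / 1247989050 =0.00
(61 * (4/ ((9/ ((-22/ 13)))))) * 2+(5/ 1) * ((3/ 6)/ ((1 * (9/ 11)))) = -6919/ 78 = -88.71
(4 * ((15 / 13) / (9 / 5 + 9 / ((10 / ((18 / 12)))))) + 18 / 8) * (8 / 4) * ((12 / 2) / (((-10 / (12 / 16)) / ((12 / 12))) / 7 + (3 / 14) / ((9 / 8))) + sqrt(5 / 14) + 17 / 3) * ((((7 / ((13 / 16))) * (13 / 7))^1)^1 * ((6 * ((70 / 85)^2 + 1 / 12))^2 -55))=-15416247041 / 1753941 -1185865157 * sqrt(70) / 4092529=-11213.82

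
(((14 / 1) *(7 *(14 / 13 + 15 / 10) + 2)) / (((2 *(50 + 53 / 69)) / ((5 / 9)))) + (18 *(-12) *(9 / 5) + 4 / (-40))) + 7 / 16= -4228870309 / 10929360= -386.93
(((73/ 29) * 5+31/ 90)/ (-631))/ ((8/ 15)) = -33749/ 878352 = -0.04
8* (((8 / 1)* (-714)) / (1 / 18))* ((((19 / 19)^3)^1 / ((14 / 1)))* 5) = -293760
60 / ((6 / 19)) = 190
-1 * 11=-11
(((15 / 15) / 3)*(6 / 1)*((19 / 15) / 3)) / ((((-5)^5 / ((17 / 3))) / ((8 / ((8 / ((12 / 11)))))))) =-2584 / 1546875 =-0.00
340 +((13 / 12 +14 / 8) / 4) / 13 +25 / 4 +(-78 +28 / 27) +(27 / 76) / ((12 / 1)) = 28742977 / 106704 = 269.37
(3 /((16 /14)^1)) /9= 7 /24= 0.29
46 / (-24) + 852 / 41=9281 / 492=18.86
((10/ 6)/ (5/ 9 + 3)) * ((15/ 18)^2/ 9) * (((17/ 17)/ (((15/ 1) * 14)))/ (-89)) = -25/ 12918528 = -0.00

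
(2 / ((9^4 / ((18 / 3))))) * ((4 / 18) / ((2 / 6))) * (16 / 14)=64 / 45927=0.00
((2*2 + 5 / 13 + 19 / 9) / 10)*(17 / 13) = 1292 / 1521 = 0.85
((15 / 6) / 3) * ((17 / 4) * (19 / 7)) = 1615 / 168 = 9.61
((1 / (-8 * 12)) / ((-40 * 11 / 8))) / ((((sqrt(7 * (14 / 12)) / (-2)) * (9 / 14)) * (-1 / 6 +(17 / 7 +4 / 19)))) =-133 * sqrt(6) / 3906540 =-0.00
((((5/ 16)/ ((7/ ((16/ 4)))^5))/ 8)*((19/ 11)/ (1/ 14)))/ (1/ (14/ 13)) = 0.06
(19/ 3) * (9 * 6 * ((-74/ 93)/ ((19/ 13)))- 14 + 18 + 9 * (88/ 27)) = 6952/ 279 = 24.92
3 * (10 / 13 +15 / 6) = 255 / 26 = 9.81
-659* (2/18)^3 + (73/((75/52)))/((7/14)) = 1828381/18225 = 100.32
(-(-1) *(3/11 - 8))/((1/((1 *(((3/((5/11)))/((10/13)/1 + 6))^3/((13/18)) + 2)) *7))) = -12502973/70400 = -177.60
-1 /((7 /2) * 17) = -2 /119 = -0.02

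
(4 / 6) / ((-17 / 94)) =-188 / 51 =-3.69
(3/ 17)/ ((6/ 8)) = 4/ 17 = 0.24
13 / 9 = 1.44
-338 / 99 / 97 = -338 / 9603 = -0.04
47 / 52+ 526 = 27399 / 52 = 526.90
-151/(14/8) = -604/7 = -86.29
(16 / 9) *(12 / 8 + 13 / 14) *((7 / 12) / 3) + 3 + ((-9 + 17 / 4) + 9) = 2621 / 324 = 8.09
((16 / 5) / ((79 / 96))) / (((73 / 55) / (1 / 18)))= 2816 / 17301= 0.16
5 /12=0.42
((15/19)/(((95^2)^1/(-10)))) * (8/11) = -48/75449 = -0.00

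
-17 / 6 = -2.83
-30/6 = -5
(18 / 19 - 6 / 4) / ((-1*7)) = 3 / 38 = 0.08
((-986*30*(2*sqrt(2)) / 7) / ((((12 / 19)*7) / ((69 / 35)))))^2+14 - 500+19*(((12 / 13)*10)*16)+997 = 43449349092043 / 1529437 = 28408721.05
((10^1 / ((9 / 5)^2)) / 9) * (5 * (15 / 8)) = 3125 / 972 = 3.22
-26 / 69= -0.38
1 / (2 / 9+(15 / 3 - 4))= 0.82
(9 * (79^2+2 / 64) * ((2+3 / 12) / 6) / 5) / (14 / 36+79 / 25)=242651295 / 204416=1187.05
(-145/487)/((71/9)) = -1305/34577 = -0.04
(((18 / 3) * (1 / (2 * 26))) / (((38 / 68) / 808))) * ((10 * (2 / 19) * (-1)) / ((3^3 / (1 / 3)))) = -274720 / 126711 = -2.17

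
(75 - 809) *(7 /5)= -5138 /5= -1027.60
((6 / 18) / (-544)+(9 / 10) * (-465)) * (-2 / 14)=682993 / 11424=59.79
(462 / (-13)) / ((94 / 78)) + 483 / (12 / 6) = 19929 / 94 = 212.01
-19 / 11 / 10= -19 / 110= -0.17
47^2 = 2209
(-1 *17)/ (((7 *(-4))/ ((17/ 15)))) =289/ 420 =0.69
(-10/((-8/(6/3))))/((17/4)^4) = 640/83521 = 0.01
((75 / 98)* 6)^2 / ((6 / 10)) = 84375 / 2401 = 35.14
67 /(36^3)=67 /46656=0.00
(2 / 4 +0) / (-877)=-1 / 1754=-0.00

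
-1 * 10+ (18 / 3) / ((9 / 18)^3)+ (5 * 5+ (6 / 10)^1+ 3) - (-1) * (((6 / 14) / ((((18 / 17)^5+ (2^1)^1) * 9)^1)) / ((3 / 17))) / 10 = 39691070345 / 595889532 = 66.61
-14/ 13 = -1.08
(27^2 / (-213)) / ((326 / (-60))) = 7290 / 11573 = 0.63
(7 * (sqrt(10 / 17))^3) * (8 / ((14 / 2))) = 80 * sqrt(170) / 289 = 3.61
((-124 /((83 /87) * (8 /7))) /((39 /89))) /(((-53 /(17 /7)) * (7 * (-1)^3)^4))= 1360187 /274611974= 0.00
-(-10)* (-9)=-90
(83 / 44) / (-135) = -83 / 5940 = -0.01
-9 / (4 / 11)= -99 / 4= -24.75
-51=-51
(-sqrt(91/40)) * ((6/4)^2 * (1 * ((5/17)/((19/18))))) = -81 * sqrt(910)/2584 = -0.95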